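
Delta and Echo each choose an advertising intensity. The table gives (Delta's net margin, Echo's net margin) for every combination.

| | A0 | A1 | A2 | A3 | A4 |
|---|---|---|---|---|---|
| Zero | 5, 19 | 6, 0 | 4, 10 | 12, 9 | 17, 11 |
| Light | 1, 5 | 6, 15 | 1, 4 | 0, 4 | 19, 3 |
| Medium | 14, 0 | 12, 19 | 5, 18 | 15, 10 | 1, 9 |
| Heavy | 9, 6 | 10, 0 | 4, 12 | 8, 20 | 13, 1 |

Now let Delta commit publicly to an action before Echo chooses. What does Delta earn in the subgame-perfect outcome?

Backward induction with Delta moving first.
- Zero → Echo plays A0 (best of 19, 0, 10, 9, 11); Delta gets 5.
- Light → Echo plays A1 (best of 5, 15, 4, 4, 3); Delta gets 6.
- Medium → Echo plays A1 (best of 0, 19, 18, 10, 9); Delta gets 12.
- Heavy → Echo plays A3 (best of 6, 0, 12, 20, 1); Delta gets 8.
Among 5, 6, 12, 8, the best is 12 at Medium. Subgame-perfect outcome: (Medium, A1) with payoffs (12, 19).

12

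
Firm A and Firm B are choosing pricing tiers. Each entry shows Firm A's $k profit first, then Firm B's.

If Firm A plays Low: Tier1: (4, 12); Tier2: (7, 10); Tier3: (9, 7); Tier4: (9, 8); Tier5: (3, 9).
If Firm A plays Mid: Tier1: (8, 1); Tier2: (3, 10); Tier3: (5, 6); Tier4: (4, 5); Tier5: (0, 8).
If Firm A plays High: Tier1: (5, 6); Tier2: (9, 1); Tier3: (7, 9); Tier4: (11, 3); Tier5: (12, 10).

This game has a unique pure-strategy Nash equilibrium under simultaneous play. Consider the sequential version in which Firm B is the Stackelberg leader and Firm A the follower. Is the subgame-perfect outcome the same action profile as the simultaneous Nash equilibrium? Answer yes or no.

Solve by backward induction (Firm B leads).
- Tier1 → Firm A plays Mid (best of 4, 8, 5); Firm B gets 1.
- Tier2 → Firm A plays High (best of 7, 3, 9); Firm B gets 1.
- Tier3 → Firm A plays Low (best of 9, 5, 7); Firm B gets 7.
- Tier4 → Firm A plays High (best of 9, 4, 11); Firm B gets 3.
- Tier5 → Firm A plays High (best of 3, 0, 12); Firm B gets 10.
Among 1, 1, 7, 3, 10, the best is 10 at Tier5. Subgame-perfect outcome: (High, Tier5) with payoffs (12, 10).
Now find the simultaneous Nash equilibrium.
Firm A's best replies: Tier1→Mid; Tier2→High; Tier3→Low; Tier4→High; Tier5→High.
Firm B's best replies: Low→Tier1; Mid→Tier2; High→Tier5.
The unique mutual best reply is (High, Tier5), giving (12, 10).
Sequential outcome (High, Tier5) coincides with the Nash profile (High, Tier5).

yes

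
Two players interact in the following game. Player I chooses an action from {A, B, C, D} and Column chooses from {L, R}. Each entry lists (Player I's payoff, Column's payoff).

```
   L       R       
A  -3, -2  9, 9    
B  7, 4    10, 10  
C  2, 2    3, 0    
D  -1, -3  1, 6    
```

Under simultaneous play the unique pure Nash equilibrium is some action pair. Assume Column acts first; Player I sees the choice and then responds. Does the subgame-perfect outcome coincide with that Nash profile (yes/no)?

Player I best-responds to each possible Column move:
- L: Player I compares -3, 7, 2, -1 and picks B; Column would get 4.
- R: Player I compares 9, 10, 3, 1 and picks B; Column would get 10.
Column's induced payoffs are 4, 10, so Column commits to R. Subgame-perfect outcome: (B, R) with payoffs (10, 10).
For the simultaneous game, intersect best replies.
Player I's best replies: L→B; R→B.
Column's best replies: A→R; B→R; C→L; D→R.
Only (B, R) has each player best-responding; Nash payoffs (10, 10).
Sequential outcome (B, R) coincides with the Nash profile (B, R).

yes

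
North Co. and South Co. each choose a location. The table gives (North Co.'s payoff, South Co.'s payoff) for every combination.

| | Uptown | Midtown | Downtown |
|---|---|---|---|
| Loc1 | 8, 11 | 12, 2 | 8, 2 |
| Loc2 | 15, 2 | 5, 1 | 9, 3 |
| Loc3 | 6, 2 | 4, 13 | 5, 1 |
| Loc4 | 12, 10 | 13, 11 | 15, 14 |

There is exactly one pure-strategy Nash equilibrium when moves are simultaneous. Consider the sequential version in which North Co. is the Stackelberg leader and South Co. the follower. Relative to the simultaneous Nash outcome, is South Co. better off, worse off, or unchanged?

South Co. best-responds to each possible North Co. move:
- Loc1: BR = Uptown, leader payoff 8.
- Loc2: BR = Downtown, leader payoff 9.
- Loc3: BR = Midtown, leader payoff 4.
- Loc4: BR = Downtown, leader payoff 15.
Among 8, 9, 4, 15, the best is 15 at Loc4. Subgame-perfect outcome: (Loc4, Downtown) with payoffs (15, 14).
Under simultaneous play:
North Co.'s best replies: Uptown→Loc2; Midtown→Loc4; Downtown→Loc4.
South Co.'s best replies: Loc1→Uptown; Loc2→Downtown; Loc3→Midtown; Loc4→Downtown.
Only (Loc4, Downtown) has each player best-responding; Nash payoffs (15, 14).
South Co. earns 14 sequentially versus 14 at the Nash outcome: unchanged.

unchanged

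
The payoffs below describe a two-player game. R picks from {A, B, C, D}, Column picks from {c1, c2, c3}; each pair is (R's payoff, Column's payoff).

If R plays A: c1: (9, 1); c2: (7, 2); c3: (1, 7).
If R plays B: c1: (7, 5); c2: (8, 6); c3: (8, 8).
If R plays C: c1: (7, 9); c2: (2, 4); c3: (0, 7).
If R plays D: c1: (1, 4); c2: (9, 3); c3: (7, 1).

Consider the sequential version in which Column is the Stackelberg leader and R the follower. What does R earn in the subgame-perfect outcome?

R best-responds to each possible Column move:
- c1: BR = A, leader payoff 1.
- c2: BR = D, leader payoff 3.
- c3: BR = B, leader payoff 8.
Maximizing over 1, 3, 8, Column chooses c3. Subgame-perfect outcome: (B, c3) with payoffs (8, 8).

8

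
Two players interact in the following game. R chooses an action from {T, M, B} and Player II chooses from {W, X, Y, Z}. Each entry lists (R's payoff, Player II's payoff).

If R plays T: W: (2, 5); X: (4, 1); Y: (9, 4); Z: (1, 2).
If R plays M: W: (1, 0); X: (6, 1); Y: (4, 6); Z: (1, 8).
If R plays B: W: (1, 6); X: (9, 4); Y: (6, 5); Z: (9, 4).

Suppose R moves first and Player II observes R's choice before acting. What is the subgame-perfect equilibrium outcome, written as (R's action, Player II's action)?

Player II best-responds to each possible R move:
- T: Player II compares 5, 1, 4, 2 and picks W; R would get 2.
- M: Player II compares 0, 1, 6, 8 and picks Z; R would get 1.
- B: Player II compares 6, 4, 5, 4 and picks W; R would get 1.
Among 2, 1, 1, the best is 2 at T. Subgame-perfect outcome: (T, W) with payoffs (2, 5).

(T, W)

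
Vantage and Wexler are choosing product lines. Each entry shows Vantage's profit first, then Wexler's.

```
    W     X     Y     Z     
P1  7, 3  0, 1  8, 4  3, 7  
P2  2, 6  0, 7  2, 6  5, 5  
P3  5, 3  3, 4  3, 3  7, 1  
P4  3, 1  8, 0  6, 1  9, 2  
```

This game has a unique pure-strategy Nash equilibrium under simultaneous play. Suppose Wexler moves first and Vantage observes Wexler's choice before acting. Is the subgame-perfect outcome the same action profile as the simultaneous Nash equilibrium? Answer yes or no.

Work backward from Vantage's decision.
- W: BR = P1, leader payoff 3.
- X: BR = P4, leader payoff 0.
- Y: BR = P1, leader payoff 4.
- Z: BR = P4, leader payoff 2.
Maximizing over 3, 0, 4, 2, Wexler chooses Y. Subgame-perfect outcome: (P1, Y) with payoffs (8, 4).
For the simultaneous game, intersect best replies.
Vantage's best replies: W→P1; X→P4; Y→P1; Z→P4.
Wexler's best replies: P1→Z; P2→X; P3→X; P4→Z.
Only (P4, Z) has each player best-responding; Nash payoffs (9, 2).
Sequential outcome (P1, Y) differs from the Nash profile (P4, Z).

no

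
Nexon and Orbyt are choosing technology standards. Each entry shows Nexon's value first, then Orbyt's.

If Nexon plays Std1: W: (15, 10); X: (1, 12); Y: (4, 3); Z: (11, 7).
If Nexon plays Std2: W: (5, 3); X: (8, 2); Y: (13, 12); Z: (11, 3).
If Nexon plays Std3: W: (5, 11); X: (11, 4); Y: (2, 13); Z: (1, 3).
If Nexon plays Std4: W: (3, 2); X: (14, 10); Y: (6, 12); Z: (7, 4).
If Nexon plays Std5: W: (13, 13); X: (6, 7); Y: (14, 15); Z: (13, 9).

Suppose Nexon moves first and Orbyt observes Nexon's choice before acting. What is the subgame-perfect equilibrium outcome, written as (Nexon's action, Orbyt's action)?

Solve by backward induction (Nexon leads).
- Std1: BR = X, leader payoff 1.
- Std2: BR = Y, leader payoff 13.
- Std3: BR = Y, leader payoff 2.
- Std4: BR = Y, leader payoff 6.
- Std5: BR = Y, leader payoff 14.
Nexon's induced payoffs are 1, 13, 2, 6, 14, so Nexon commits to Std5. Subgame-perfect outcome: (Std5, Y) with payoffs (14, 15).

(Std5, Y)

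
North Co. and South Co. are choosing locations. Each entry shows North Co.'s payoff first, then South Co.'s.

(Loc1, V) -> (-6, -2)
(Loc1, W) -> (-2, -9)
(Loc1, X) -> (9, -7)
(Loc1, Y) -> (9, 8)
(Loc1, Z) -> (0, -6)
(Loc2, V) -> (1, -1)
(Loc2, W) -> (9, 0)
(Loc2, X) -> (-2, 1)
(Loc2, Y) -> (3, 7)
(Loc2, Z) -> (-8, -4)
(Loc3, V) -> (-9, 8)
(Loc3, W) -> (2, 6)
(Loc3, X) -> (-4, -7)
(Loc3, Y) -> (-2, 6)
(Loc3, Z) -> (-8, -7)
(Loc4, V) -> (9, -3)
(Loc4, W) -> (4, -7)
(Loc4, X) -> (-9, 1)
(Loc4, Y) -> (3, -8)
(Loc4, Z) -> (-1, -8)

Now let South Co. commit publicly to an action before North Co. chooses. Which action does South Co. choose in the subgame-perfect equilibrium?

Backward induction with South Co. moving first.
- V: BR = Loc4, leader payoff -3.
- W: BR = Loc2, leader payoff 0.
- X: BR = Loc1, leader payoff -7.
- Y: BR = Loc1, leader payoff 8.
- Z: BR = Loc1, leader payoff -6.
Maximizing over -3, 0, -7, 8, -6, South Co. chooses Y. Subgame-perfect outcome: (Loc1, Y) with payoffs (9, 8).

Y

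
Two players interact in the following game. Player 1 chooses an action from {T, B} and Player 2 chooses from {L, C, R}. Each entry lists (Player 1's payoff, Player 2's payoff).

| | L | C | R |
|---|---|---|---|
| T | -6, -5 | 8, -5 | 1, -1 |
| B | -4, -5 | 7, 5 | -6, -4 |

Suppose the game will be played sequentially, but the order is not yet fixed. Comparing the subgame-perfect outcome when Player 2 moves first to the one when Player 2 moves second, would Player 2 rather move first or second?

If Player 1 leads: Player 2's best replies are T→R, B→C; Player 1's induced payoffs 1, 7; outcome (B, C), payoffs (7, 5).
If Player 2 leads: Player 1's best replies are L→B, C→T, R→T; Player 2's induced payoffs -5, -5, -1; outcome (T, R), payoffs (1, -1).
Player 2 gets -1 moving first and 5 moving second, so Player 2 prefers to move second.

second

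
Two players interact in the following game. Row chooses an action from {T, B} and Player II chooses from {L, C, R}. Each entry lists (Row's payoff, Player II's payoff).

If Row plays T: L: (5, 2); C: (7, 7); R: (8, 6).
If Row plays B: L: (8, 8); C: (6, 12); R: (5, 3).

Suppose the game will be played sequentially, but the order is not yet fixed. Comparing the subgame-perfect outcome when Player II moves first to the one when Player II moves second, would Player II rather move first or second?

If Row leads: Player II's best replies are T→C, B→C; Row's induced payoffs 7, 6; outcome (T, C), payoffs (7, 7).
If Player II leads: Row's best replies are L→B, C→T, R→T; Player II's induced payoffs 8, 7, 6; outcome (B, L), payoffs (8, 8).
Player II gets 8 moving first and 7 moving second, so Player II prefers to move first.

first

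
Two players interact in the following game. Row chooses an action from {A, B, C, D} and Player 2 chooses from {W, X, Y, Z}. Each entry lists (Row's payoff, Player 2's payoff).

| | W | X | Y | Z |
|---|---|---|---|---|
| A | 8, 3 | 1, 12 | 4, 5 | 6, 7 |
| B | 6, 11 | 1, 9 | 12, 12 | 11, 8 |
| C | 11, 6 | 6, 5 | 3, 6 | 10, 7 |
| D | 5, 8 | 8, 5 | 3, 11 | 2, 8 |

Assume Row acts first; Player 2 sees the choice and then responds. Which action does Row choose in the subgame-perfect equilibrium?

Work backward from Player 2's decision.
- A → Player 2 plays X (best of 3, 12, 5, 7); Row gets 1.
- B → Player 2 plays Y (best of 11, 9, 12, 8); Row gets 12.
- C → Player 2 plays Z (best of 6, 5, 6, 7); Row gets 10.
- D → Player 2 plays Y (best of 8, 5, 11, 8); Row gets 3.
Maximizing over 1, 12, 10, 3, Row chooses B. Subgame-perfect outcome: (B, Y) with payoffs (12, 12).

B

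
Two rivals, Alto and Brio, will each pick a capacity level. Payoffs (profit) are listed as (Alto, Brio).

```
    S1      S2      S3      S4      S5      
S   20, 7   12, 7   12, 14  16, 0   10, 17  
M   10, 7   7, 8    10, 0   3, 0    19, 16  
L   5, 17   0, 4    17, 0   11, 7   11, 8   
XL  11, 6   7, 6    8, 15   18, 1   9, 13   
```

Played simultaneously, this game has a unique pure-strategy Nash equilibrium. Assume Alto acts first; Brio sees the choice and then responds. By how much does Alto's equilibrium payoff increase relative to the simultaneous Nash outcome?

Solve by backward induction (Alto leads).
- S → Brio plays S5 (best of 7, 7, 14, 0, 17); Alto gets 10.
- M → Brio plays S5 (best of 7, 8, 0, 0, 16); Alto gets 19.
- L → Brio plays S1 (best of 17, 4, 0, 7, 8); Alto gets 5.
- XL → Brio plays S3 (best of 6, 6, 15, 1, 13); Alto gets 8.
Alto's induced payoffs are 10, 19, 5, 8, so Alto commits to M. Subgame-perfect outcome: (M, S5) with payoffs (19, 16).
Now find the simultaneous Nash equilibrium.
Alto's best replies: S1→S; S2→S; S3→L; S4→XL; S5→M.
Brio's best replies: S→S5; M→S5; L→S1; XL→S3.
The unique mutual best reply is (M, S5), giving (19, 16).
Alto's commitment gain: 19 − 19 = 0.

0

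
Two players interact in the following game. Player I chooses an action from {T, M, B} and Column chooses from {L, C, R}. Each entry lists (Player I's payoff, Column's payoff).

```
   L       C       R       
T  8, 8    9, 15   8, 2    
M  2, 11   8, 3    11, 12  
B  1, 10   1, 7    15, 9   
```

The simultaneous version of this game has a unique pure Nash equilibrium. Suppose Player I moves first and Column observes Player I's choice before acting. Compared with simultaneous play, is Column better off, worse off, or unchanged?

Column best-responds to each possible Player I move:
- T: BR = C, leader payoff 9.
- M: BR = R, leader payoff 11.
- B: BR = L, leader payoff 1.
Player I's induced payoffs are 9, 11, 1, so Player I commits to M. Subgame-perfect outcome: (M, R) with payoffs (11, 12).
Under simultaneous play:
Player I's best replies: L→T; C→T; R→B.
Column's best replies: T→C; M→R; B→L.
The unique mutual best reply is (T, C), giving (9, 15).
Column earns 12 sequentially versus 15 at the Nash outcome: worse off.

worse off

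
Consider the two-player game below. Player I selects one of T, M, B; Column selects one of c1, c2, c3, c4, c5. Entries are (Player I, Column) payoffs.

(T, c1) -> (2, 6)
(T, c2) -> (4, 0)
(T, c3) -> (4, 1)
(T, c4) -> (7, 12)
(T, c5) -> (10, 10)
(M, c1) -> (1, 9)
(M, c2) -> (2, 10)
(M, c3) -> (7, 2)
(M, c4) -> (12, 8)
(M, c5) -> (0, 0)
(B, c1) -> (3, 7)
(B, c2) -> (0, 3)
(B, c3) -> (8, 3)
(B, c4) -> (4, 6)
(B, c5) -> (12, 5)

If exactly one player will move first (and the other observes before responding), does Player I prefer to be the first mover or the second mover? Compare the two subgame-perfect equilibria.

second

If Player I leads: Column's best replies are T→c4, M→c2, B→c1; Player I's induced payoffs 7, 2, 3; outcome (T, c4), payoffs (7, 12).
If Column leads: Player I's best replies are c1→B, c2→T, c3→B, c4→M, c5→B; Column's induced payoffs 7, 0, 3, 8, 5; outcome (M, c4), payoffs (12, 8).
Player I gets 7 moving first and 12 moving second, so Player I prefers to move second.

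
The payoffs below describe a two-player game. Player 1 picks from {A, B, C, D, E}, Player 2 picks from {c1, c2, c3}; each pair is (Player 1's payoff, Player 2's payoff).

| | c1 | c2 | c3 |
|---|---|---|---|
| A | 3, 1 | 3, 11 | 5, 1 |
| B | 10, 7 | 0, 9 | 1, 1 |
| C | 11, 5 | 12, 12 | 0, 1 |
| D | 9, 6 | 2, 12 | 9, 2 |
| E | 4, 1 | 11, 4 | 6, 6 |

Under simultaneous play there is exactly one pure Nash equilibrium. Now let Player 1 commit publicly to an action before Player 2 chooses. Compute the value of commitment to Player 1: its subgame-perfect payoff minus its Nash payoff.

Backward induction with Player 1 moving first.
- A → Player 2 plays c2 (best of 1, 11, 1); Player 1 gets 3.
- B → Player 2 plays c2 (best of 7, 9, 1); Player 1 gets 0.
- C → Player 2 plays c2 (best of 5, 12, 1); Player 1 gets 12.
- D → Player 2 plays c2 (best of 6, 12, 2); Player 1 gets 2.
- E → Player 2 plays c3 (best of 1, 4, 6); Player 1 gets 6.
Maximizing over 3, 0, 12, 2, 6, Player 1 chooses C. Subgame-perfect outcome: (C, c2) with payoffs (12, 12).
Now find the simultaneous Nash equilibrium.
Player 1's best replies: c1→C; c2→C; c3→D.
Player 2's best replies: A→c2; B→c2; C→c2; D→c2; E→c3.
Only (C, c2) has each player best-responding; Nash payoffs (12, 12).
Player 1's commitment gain: 12 − 12 = 0.

0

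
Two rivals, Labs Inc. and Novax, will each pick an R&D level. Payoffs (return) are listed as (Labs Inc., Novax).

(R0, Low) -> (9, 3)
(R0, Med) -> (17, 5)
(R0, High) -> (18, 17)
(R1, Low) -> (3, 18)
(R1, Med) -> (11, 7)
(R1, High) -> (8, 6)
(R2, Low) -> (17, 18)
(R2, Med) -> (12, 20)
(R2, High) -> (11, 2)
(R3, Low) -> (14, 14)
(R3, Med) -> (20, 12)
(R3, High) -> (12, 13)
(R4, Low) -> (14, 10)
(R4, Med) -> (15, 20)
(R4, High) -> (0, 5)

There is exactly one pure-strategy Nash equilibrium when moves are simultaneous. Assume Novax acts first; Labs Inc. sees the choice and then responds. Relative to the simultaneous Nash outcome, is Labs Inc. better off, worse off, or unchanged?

Work backward from Labs Inc.'s decision.
- Low → Labs Inc. plays R2 (best of 9, 3, 17, 14, 14); Novax gets 18.
- Med → Labs Inc. plays R3 (best of 17, 11, 12, 20, 15); Novax gets 12.
- High → Labs Inc. plays R0 (best of 18, 8, 11, 12, 0); Novax gets 17.
Maximizing over 18, 12, 17, Novax chooses Low. Subgame-perfect outcome: (R2, Low) with payoffs (17, 18).
Now find the simultaneous Nash equilibrium.
Labs Inc.'s best replies: Low→R2; Med→R3; High→R0.
Novax's best replies: R0→High; R1→Low; R2→Med; R3→Low; R4→Med.
The unique mutual best reply is (R0, High), giving (18, 17).
Labs Inc. earns 17 sequentially versus 18 at the Nash outcome: worse off.

worse off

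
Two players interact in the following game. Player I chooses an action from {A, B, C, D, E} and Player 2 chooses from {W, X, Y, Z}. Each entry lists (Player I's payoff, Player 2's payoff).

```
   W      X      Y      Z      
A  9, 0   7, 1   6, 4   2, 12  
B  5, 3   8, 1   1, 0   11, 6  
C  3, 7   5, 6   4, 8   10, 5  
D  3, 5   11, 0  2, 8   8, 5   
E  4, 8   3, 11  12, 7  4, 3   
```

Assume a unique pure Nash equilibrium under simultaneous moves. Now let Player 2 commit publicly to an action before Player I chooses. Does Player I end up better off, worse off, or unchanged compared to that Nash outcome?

Player I best-responds to each possible Player 2 move:
- W: BR = A, leader payoff 0.
- X: BR = D, leader payoff 0.
- Y: BR = E, leader payoff 7.
- Z: BR = B, leader payoff 6.
Player 2's induced payoffs are 0, 0, 7, 6, so Player 2 commits to Y. Subgame-perfect outcome: (E, Y) with payoffs (12, 7).
For the simultaneous game, intersect best replies.
Player I's best replies: W→A; X→D; Y→E; Z→B.
Player 2's best replies: A→Z; B→Z; C→Y; D→Y; E→X.
The unique mutual best reply is (B, Z), giving (11, 6).
Player I earns 12 sequentially versus 11 at the Nash outcome: better off.

better off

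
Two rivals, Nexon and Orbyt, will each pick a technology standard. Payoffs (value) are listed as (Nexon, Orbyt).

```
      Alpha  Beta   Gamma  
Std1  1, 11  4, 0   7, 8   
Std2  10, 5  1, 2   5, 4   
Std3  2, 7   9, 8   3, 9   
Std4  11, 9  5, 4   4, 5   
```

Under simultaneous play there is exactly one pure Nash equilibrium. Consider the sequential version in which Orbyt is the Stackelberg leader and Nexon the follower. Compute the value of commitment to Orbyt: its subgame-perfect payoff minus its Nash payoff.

Work backward from Nexon's decision.
- Alpha: Nexon compares 1, 10, 2, 11 and picks Std4; Orbyt would get 9.
- Beta: Nexon compares 4, 1, 9, 5 and picks Std3; Orbyt would get 8.
- Gamma: Nexon compares 7, 5, 3, 4 and picks Std1; Orbyt would get 8.
Maximizing over 9, 8, 8, Orbyt chooses Alpha. Subgame-perfect outcome: (Std4, Alpha) with payoffs (11, 9).
Now find the simultaneous Nash equilibrium.
Nexon's best replies: Alpha→Std4; Beta→Std3; Gamma→Std1.
Orbyt's best replies: Std1→Alpha; Std2→Alpha; Std3→Gamma; Std4→Alpha.
Only (Std4, Alpha) has each player best-responding; Nash payoffs (11, 9).
Orbyt's commitment gain: 9 − 9 = 0.

0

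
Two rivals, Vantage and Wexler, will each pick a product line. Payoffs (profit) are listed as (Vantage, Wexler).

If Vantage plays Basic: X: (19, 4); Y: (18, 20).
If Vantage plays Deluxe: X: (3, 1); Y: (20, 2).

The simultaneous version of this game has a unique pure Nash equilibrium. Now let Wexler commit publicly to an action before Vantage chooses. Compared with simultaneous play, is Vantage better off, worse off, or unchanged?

Backward induction with Wexler moving first.
- X: Vantage compares 19, 3 and picks Basic; Wexler would get 4.
- Y: Vantage compares 18, 20 and picks Deluxe; Wexler would get 2.
Among 4, 2, the best is 4 at X. Subgame-perfect outcome: (Basic, X) with payoffs (19, 4).
Under simultaneous play:
Vantage's best replies: X→Basic; Y→Deluxe.
Wexler's best replies: Basic→Y; Deluxe→Y.
The unique mutual best reply is (Deluxe, Y), giving (20, 2).
Vantage earns 19 sequentially versus 20 at the Nash outcome: worse off.

worse off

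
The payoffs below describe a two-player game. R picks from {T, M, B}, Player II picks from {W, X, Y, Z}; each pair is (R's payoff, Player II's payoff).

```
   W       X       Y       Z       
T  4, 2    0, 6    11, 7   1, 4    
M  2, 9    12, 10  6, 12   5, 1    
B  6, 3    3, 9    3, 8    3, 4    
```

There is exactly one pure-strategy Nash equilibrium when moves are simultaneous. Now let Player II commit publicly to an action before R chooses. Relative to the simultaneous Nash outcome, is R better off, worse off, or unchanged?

better off

Work backward from R's decision.
- W: R compares 4, 2, 6 and picks B; Player II would get 3.
- X: R compares 0, 12, 3 and picks M; Player II would get 10.
- Y: R compares 11, 6, 3 and picks T; Player II would get 7.
- Z: R compares 1, 5, 3 and picks M; Player II would get 1.
Maximizing over 3, 10, 7, 1, Player II chooses X. Subgame-perfect outcome: (M, X) with payoffs (12, 10).
For the simultaneous game, intersect best replies.
R's best replies: W→B; X→M; Y→T; Z→M.
Player II's best replies: T→Y; M→Y; B→X.
The unique mutual best reply is (T, Y), giving (11, 7).
R earns 12 sequentially versus 11 at the Nash outcome: better off.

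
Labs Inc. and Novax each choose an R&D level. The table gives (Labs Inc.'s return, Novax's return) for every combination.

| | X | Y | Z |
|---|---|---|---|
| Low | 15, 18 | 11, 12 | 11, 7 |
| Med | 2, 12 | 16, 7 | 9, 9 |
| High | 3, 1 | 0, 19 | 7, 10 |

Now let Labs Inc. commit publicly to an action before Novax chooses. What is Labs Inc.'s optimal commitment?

Solve by backward induction (Labs Inc. leads).
- Low: Novax compares 18, 12, 7 and picks X; Labs Inc. would get 15.
- Med: Novax compares 12, 7, 9 and picks X; Labs Inc. would get 2.
- High: Novax compares 1, 19, 10 and picks Y; Labs Inc. would get 0.
Among 15, 2, 0, the best is 15 at Low. Subgame-perfect outcome: (Low, X) with payoffs (15, 18).

Low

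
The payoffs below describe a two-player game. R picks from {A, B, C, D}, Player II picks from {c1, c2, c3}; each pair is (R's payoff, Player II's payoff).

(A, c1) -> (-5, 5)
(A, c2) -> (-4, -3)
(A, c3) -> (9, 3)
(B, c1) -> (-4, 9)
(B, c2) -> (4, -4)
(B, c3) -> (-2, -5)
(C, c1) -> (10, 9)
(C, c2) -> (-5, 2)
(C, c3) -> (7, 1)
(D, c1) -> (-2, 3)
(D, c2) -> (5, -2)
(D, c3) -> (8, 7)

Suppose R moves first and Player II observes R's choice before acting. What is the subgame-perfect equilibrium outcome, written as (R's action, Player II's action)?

Player II best-responds to each possible R move:
- A: Player II compares 5, -3, 3 and picks c1; R would get -5.
- B: Player II compares 9, -4, -5 and picks c1; R would get -4.
- C: Player II compares 9, 2, 1 and picks c1; R would get 10.
- D: Player II compares 3, -2, 7 and picks c3; R would get 8.
Among -5, -4, 10, 8, the best is 10 at C. Subgame-perfect outcome: (C, c1) with payoffs (10, 9).

(C, c1)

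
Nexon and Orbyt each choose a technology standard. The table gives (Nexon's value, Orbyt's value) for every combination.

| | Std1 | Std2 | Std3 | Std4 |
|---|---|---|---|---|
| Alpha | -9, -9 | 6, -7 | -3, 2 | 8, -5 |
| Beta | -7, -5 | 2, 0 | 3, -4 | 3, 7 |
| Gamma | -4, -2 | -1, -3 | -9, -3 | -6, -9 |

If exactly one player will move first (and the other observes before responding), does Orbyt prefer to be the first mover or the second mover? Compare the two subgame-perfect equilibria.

If Nexon leads: Orbyt's best replies are Alpha→Std3, Beta→Std4, Gamma→Std1; Nexon's induced payoffs -3, 3, -4; outcome (Beta, Std4), payoffs (3, 7).
If Orbyt leads: Nexon's best replies are Std1→Gamma, Std2→Alpha, Std3→Beta, Std4→Alpha; Orbyt's induced payoffs -2, -7, -4, -5; outcome (Gamma, Std1), payoffs (-4, -2).
Orbyt gets -2 moving first and 7 moving second, so Orbyt prefers to move second.

second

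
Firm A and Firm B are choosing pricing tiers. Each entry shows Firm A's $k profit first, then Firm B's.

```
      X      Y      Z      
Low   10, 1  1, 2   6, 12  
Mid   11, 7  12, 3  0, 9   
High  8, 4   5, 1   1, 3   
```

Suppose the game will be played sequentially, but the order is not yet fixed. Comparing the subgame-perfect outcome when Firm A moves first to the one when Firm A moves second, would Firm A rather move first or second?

first

If Firm A leads: Firm B's best replies are Low→Z, Mid→Z, High→X; Firm A's induced payoffs 6, 0, 8; outcome (High, X), payoffs (8, 4).
If Firm B leads: Firm A's best replies are X→Mid, Y→Mid, Z→Low; Firm B's induced payoffs 7, 3, 12; outcome (Low, Z), payoffs (6, 12).
Firm A gets 8 moving first and 6 moving second, so Firm A prefers to move first.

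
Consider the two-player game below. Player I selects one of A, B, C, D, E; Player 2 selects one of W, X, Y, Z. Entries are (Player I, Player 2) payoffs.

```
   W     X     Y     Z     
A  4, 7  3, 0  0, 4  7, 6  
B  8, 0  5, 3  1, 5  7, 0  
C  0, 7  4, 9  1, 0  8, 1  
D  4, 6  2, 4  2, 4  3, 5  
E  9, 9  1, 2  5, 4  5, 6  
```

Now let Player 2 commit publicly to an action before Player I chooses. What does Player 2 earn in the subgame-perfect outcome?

9

Solve by backward induction (Player 2 leads).
- W: Player I compares 4, 8, 0, 4, 9 and picks E; Player 2 would get 9.
- X: Player I compares 3, 5, 4, 2, 1 and picks B; Player 2 would get 3.
- Y: Player I compares 0, 1, 1, 2, 5 and picks E; Player 2 would get 4.
- Z: Player I compares 7, 7, 8, 3, 5 and picks C; Player 2 would get 1.
Among 9, 3, 4, 1, the best is 9 at W. Subgame-perfect outcome: (E, W) with payoffs (9, 9).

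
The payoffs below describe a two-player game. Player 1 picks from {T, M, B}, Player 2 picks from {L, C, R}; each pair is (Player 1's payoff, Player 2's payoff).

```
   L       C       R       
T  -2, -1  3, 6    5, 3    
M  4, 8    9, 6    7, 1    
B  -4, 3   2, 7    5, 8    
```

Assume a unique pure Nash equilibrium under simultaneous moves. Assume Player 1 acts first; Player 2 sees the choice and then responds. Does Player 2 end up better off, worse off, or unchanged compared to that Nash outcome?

Solve by backward induction (Player 1 leads).
- T: Player 2 compares -1, 6, 3 and picks C; Player 1 would get 3.
- M: Player 2 compares 8, 6, 1 and picks L; Player 1 would get 4.
- B: Player 2 compares 3, 7, 8 and picks R; Player 1 would get 5.
Among 3, 4, 5, the best is 5 at B. Subgame-perfect outcome: (B, R) with payoffs (5, 8).
For the simultaneous game, intersect best replies.
Player 1's best replies: L→M; C→M; R→M.
Player 2's best replies: T→C; M→L; B→R.
Only (M, L) has each player best-responding; Nash payoffs (4, 8).
Player 2 earns 8 sequentially versus 8 at the Nash outcome: unchanged.

unchanged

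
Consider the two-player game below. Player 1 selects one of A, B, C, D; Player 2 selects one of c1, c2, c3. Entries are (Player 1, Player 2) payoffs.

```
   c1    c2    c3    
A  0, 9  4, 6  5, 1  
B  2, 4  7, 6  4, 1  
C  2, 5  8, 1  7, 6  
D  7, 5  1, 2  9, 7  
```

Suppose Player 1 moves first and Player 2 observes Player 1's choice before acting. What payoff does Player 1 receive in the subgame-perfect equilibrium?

Player 2 best-responds to each possible Player 1 move:
- A → Player 2 plays c1 (best of 9, 6, 1); Player 1 gets 0.
- B → Player 2 plays c2 (best of 4, 6, 1); Player 1 gets 7.
- C → Player 2 plays c3 (best of 5, 1, 6); Player 1 gets 7.
- D → Player 2 plays c3 (best of 5, 2, 7); Player 1 gets 9.
Maximizing over 0, 7, 7, 9, Player 1 chooses D. Subgame-perfect outcome: (D, c3) with payoffs (9, 7).

9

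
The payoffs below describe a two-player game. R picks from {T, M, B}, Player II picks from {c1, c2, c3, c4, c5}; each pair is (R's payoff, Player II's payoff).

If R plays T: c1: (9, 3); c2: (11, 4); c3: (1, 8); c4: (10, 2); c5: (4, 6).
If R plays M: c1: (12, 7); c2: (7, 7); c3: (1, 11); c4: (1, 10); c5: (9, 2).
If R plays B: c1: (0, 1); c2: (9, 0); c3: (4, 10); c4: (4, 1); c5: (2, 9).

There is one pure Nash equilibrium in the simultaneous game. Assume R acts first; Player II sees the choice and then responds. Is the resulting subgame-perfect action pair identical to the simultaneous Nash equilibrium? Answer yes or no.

yes

Work backward from Player II's decision.
- T: Player II compares 3, 4, 8, 2, 6 and picks c3; R would get 1.
- M: Player II compares 7, 7, 11, 10, 2 and picks c3; R would get 1.
- B: Player II compares 1, 0, 10, 1, 9 and picks c3; R would get 4.
Among 1, 1, 4, the best is 4 at B. Subgame-perfect outcome: (B, c3) with payoffs (4, 10).
For the simultaneous game, intersect best replies.
R's best replies: c1→M; c2→T; c3→B; c4→T; c5→M.
Player II's best replies: T→c3; M→c3; B→c3.
Only (B, c3) has each player best-responding; Nash payoffs (4, 10).
Sequential outcome (B, c3) coincides with the Nash profile (B, c3).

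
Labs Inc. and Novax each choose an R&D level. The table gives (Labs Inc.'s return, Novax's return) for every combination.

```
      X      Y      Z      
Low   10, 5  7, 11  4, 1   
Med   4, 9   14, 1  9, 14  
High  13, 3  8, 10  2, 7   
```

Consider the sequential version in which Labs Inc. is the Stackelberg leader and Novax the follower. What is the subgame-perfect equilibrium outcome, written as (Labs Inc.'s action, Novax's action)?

(Med, Z)

Solve by backward induction (Labs Inc. leads).
- Low: BR = Y, leader payoff 7.
- Med: BR = Z, leader payoff 9.
- High: BR = Y, leader payoff 8.
Among 7, 9, 8, the best is 9 at Med. Subgame-perfect outcome: (Med, Z) with payoffs (9, 14).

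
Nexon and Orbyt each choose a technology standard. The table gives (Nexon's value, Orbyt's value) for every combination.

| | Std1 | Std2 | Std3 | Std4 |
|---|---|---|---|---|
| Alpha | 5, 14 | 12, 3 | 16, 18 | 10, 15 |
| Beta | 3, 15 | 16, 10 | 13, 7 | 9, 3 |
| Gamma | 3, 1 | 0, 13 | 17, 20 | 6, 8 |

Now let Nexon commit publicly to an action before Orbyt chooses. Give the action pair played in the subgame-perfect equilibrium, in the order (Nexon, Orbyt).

(Gamma, Std3)

Work backward from Orbyt's decision.
- Alpha: BR = Std3, leader payoff 16.
- Beta: BR = Std1, leader payoff 3.
- Gamma: BR = Std3, leader payoff 17.
Maximizing over 16, 3, 17, Nexon chooses Gamma. Subgame-perfect outcome: (Gamma, Std3) with payoffs (17, 20).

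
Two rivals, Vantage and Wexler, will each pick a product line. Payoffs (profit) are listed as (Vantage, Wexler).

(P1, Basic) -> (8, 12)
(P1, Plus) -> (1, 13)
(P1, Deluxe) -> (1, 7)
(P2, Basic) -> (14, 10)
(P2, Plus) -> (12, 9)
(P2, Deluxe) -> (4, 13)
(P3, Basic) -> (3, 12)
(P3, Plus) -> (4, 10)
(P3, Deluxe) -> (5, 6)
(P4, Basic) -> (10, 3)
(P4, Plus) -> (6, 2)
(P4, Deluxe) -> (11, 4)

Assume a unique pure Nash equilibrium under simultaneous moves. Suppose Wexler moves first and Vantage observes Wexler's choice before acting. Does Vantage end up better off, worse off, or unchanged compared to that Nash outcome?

better off

Solve by backward induction (Wexler leads).
- Basic: BR = P2, leader payoff 10.
- Plus: BR = P2, leader payoff 9.
- Deluxe: BR = P4, leader payoff 4.
Wexler's induced payoffs are 10, 9, 4, so Wexler commits to Basic. Subgame-perfect outcome: (P2, Basic) with payoffs (14, 10).
Now find the simultaneous Nash equilibrium.
Vantage's best replies: Basic→P2; Plus→P2; Deluxe→P4.
Wexler's best replies: P1→Plus; P2→Deluxe; P3→Basic; P4→Deluxe.
The unique mutual best reply is (P4, Deluxe), giving (11, 4).
Vantage earns 14 sequentially versus 11 at the Nash outcome: better off.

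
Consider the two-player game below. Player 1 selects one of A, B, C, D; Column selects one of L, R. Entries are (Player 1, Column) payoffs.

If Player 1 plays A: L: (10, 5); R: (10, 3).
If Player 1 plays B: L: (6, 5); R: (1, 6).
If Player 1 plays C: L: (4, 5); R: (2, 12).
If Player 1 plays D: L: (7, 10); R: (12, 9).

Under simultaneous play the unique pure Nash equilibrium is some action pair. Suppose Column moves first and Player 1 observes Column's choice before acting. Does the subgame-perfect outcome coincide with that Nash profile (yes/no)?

Work backward from Player 1's decision.
- L → Player 1 plays A (best of 10, 6, 4, 7); Column gets 5.
- R → Player 1 plays D (best of 10, 1, 2, 12); Column gets 9.
Column's induced payoffs are 5, 9, so Column commits to R. Subgame-perfect outcome: (D, R) with payoffs (12, 9).
For the simultaneous game, intersect best replies.
Player 1's best replies: L→A; R→D.
Column's best replies: A→L; B→R; C→R; D→L.
Only (A, L) has each player best-responding; Nash payoffs (10, 5).
Sequential outcome (D, R) differs from the Nash profile (A, L).

no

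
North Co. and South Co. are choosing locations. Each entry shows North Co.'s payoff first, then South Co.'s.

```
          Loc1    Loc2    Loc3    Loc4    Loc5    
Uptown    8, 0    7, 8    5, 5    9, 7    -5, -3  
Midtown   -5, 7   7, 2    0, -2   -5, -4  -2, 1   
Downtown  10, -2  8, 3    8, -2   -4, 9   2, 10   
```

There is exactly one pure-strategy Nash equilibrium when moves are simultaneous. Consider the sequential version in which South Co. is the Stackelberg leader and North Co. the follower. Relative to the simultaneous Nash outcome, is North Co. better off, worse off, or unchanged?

Backward induction with South Co. moving first.
- Loc1: North Co. compares 8, -5, 10 and picks Downtown; South Co. would get -2.
- Loc2: North Co. compares 7, 7, 8 and picks Downtown; South Co. would get 3.
- Loc3: North Co. compares 5, 0, 8 and picks Downtown; South Co. would get -2.
- Loc4: North Co. compares 9, -5, -4 and picks Uptown; South Co. would get 7.
- Loc5: North Co. compares -5, -2, 2 and picks Downtown; South Co. would get 10.
Maximizing over -2, 3, -2, 7, 10, South Co. chooses Loc5. Subgame-perfect outcome: (Downtown, Loc5) with payoffs (2, 10).
Now find the simultaneous Nash equilibrium.
North Co.'s best replies: Loc1→Downtown; Loc2→Downtown; Loc3→Downtown; Loc4→Uptown; Loc5→Downtown.
South Co.'s best replies: Uptown→Loc2; Midtown→Loc1; Downtown→Loc5.
The unique mutual best reply is (Downtown, Loc5), giving (2, 10).
North Co. earns 2 sequentially versus 2 at the Nash outcome: unchanged.

unchanged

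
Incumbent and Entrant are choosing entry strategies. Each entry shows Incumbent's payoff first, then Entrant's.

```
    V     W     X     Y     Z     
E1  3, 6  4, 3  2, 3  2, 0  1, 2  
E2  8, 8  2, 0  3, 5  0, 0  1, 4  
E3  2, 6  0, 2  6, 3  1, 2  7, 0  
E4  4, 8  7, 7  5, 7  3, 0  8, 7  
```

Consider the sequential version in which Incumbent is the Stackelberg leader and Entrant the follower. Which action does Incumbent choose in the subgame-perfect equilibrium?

Entrant best-responds to each possible Incumbent move:
- E1 → Entrant plays V (best of 6, 3, 3, 0, 2); Incumbent gets 3.
- E2 → Entrant plays V (best of 8, 0, 5, 0, 4); Incumbent gets 8.
- E3 → Entrant plays V (best of 6, 2, 3, 2, 0); Incumbent gets 2.
- E4 → Entrant plays V (best of 8, 7, 7, 0, 7); Incumbent gets 4.
Maximizing over 3, 8, 2, 4, Incumbent chooses E2. Subgame-perfect outcome: (E2, V) with payoffs (8, 8).

E2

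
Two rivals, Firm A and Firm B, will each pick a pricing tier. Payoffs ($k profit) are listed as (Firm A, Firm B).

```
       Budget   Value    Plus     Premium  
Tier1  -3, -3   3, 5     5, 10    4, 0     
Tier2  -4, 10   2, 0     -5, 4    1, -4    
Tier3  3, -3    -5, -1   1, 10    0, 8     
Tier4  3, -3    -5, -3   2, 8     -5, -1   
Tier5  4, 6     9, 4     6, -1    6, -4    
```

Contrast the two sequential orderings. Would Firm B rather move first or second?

second

If Firm A leads: Firm B's best replies are Tier1→Plus, Tier2→Budget, Tier3→Plus, Tier4→Plus, Tier5→Budget; Firm A's induced payoffs 5, -4, 1, 2, 4; outcome (Tier1, Plus), payoffs (5, 10).
If Firm B leads: Firm A's best replies are Budget→Tier5, Value→Tier5, Plus→Tier5, Premium→Tier5; Firm B's induced payoffs 6, 4, -1, -4; outcome (Tier5, Budget), payoffs (4, 6).
Firm B gets 6 moving first and 10 moving second, so Firm B prefers to move second.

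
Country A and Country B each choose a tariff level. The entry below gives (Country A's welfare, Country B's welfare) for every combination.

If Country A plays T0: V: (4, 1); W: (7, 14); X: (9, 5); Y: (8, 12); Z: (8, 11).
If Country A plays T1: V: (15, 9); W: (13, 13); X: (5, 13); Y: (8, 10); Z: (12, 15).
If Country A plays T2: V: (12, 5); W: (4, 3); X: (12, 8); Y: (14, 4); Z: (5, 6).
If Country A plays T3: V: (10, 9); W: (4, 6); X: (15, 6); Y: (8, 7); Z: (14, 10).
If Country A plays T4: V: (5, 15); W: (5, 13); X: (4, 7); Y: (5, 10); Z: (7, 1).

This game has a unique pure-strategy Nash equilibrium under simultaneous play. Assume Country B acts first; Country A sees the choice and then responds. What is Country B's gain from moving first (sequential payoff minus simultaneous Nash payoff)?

3

Backward induction with Country B moving first.
- V → Country A plays T1 (best of 4, 15, 12, 10, 5); Country B gets 9.
- W → Country A plays T1 (best of 7, 13, 4, 4, 5); Country B gets 13.
- X → Country A plays T3 (best of 9, 5, 12, 15, 4); Country B gets 6.
- Y → Country A plays T2 (best of 8, 8, 14, 8, 5); Country B gets 4.
- Z → Country A plays T3 (best of 8, 12, 5, 14, 7); Country B gets 10.
Among 9, 13, 6, 4, 10, the best is 13 at W. Subgame-perfect outcome: (T1, W) with payoffs (13, 13).
Now find the simultaneous Nash equilibrium.
Country A's best replies: V→T1; W→T1; X→T3; Y→T2; Z→T3.
Country B's best replies: T0→W; T1→Z; T2→X; T3→Z; T4→V.
Only (T3, Z) has each player best-responding; Nash payoffs (14, 10).
Country B's commitment gain: 13 − 10 = 3.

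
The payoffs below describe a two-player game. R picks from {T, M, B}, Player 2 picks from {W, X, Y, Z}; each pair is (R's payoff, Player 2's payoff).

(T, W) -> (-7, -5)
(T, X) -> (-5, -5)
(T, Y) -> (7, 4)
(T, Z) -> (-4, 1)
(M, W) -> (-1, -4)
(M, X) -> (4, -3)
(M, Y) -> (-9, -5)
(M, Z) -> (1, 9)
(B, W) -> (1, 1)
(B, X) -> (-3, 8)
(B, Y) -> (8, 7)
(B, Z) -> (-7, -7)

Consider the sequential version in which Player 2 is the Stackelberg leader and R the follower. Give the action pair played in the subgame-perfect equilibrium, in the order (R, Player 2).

(M, Z)

Work backward from R's decision.
- W: BR = B, leader payoff 1.
- X: BR = M, leader payoff -3.
- Y: BR = B, leader payoff 7.
- Z: BR = M, leader payoff 9.
Player 2's induced payoffs are 1, -3, 7, 9, so Player 2 commits to Z. Subgame-perfect outcome: (M, Z) with payoffs (1, 9).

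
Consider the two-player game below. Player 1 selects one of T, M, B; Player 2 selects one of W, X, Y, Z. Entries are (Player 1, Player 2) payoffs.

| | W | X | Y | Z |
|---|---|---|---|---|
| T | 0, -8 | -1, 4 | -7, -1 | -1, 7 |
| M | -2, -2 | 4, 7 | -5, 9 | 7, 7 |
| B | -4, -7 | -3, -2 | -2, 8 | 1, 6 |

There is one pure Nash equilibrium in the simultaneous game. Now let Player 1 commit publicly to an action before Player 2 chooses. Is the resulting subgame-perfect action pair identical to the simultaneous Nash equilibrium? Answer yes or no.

no

Player 2 best-responds to each possible Player 1 move:
- T: BR = Z, leader payoff -1.
- M: BR = Y, leader payoff -5.
- B: BR = Y, leader payoff -2.
Maximizing over -1, -5, -2, Player 1 chooses T. Subgame-perfect outcome: (T, Z) with payoffs (-1, 7).
Now find the simultaneous Nash equilibrium.
Player 1's best replies: W→T; X→M; Y→B; Z→M.
Player 2's best replies: T→Z; M→Y; B→Y.
Only (B, Y) has each player best-responding; Nash payoffs (-2, 8).
Sequential outcome (T, Z) differs from the Nash profile (B, Y).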